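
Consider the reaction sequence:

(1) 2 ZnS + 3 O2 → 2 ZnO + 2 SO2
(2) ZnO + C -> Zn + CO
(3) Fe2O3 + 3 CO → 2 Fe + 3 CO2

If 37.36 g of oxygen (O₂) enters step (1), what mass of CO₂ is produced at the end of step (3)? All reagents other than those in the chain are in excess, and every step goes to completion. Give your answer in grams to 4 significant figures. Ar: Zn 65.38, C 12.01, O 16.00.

M(O2) = 2(16.00) = 32.00 g/mol.
M(CO2) = 12.01 + 2(16.00) = 44.01 g/mol.
n(O2) = 37.36 / 32.00 = 1.1675 mol.
Reaction (1): O2→ZnO ratio 3:2 ⇒ n(ZnO) = 0.77833 mol.
Reaction (2): ZnO→CO ratio 1:1 ⇒ n(CO) = 0.77833 mol.
Reaction (3): CO→CO2 ratio 3:3 ⇒ n(CO2) = 0.77833 mol.
Mass of CO2 = 0.77833 × 44.01 = 34.254 g.

34.25 g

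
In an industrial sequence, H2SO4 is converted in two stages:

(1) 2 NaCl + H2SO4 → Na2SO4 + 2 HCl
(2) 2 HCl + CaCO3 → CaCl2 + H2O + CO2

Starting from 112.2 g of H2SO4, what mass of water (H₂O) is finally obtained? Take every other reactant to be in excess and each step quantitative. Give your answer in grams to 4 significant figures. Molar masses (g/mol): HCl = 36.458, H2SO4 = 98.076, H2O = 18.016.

20.61 g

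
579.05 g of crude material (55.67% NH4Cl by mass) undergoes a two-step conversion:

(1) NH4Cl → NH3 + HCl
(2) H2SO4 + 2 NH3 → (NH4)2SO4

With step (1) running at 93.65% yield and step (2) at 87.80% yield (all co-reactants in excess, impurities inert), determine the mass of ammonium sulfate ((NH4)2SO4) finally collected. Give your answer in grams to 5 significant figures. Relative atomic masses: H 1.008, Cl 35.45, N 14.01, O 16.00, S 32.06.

Pure NH4Cl = 579.05 × 0.5567 = 322.357 g.
M(NH4Cl) = 14.01 + 4(1.008) + 35.45 = 53.492 g/mol.
M((NH4)2SO4) = 2(14.01) + 8(1.008) + 32.06 + 4(16.00) = 132.144 g/mol.
n(NH4Cl) = 322.357 / 53.492 = 6.02627 mol.
Step 1 (NH4Cl:NH3 = 1:1): theoretical n(NH3) = 6.02627 mol; at 93.65% yield, n(NH3) = 5.64360 mol.
Step 2 (NH3:(NH4)2SO4 = 2:1): theoretical n((NH4)2SO4) = 2.82180 mol, so theoretical mass = 2.82180 × 132.144 = 372.884 g.
At 87.80% yield, actual mass of (NH4)2SO4 = 372.884 × 0.8780 = 327.392 g.

327.39 g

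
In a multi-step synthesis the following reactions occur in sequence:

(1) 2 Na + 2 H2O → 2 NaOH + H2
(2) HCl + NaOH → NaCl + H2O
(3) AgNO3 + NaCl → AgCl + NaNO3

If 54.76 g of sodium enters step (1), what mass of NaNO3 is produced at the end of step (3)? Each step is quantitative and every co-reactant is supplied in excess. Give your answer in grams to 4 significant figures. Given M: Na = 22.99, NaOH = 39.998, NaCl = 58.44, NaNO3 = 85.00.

202.5 g

n(Na) = 54.76 / 22.99 = 2.3819 mol.
Reaction (1): Na→NaOH ratio 2:2 ⇒ n(NaOH) = 2.3819 mol.
Reaction (2): NaOH→NaCl ratio 1:1 ⇒ n(NaCl) = 2.3819 mol.
Reaction (3): NaCl→NaNO3 ratio 1:1 ⇒ n(NaNO3) = 2.3819 mol.
Mass of NaNO3 = 2.3819 × 85.00 = 202.46 g.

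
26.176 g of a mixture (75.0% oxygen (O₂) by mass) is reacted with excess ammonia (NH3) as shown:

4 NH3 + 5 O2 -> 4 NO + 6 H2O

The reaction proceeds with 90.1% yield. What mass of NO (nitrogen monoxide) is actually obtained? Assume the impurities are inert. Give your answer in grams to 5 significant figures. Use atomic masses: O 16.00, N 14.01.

Pure O2 available = 26.176 g × 0.750 = 19.6320 g.
M(O2) = 2(16.00) = 32.00 g/mol.
M(NO) = 14.01 + 16.00 = 30.01 g/mol.
n(O2) = 19.6320 g / 32.00 g/mol = 0.613500 mol.
From the equation the O2:NO mole ratio is 5:4, so n(NO) = 0.613500 × 4/5 = 0.490800 mol.
Mass of NO = 0.490800 mol × 30.01 g/mol = 14.7289 g.
Actual mass collected = 14.7289 g × 0.901 = 13.2707 g.

13.271 g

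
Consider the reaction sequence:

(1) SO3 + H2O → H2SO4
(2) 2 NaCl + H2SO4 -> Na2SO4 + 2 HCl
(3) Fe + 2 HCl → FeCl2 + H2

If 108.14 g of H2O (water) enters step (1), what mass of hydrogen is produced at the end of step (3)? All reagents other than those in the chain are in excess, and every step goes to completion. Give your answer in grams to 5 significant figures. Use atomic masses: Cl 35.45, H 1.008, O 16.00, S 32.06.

12.101 g

M(H2O) = 2(1.008) + 16.00 = 18.016 g/mol.
M(H2) = 2(1.008) = 2.016 g/mol.
n(H2O) = 108.14 / 18.016 = 6.00244 mol.
Reaction (1): H2O→H2SO4 ratio 1:1 ⇒ n(H2SO4) = 6.00244 mol.
Reaction (2): H2SO4→HCl ratio 1:2 ⇒ n(HCl) = 12.0049 mol.
Reaction (3): HCl→H2 ratio 2:1 ⇒ n(H2) = 6.00244 mol.
Mass of H2 = 6.00244 × 2.016 = 12.1009 g.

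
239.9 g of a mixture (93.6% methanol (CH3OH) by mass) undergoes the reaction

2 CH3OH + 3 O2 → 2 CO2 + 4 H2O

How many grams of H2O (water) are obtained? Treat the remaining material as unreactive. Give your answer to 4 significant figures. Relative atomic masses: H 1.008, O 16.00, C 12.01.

252.5 g

Mass of pure CH3OH = 239.9 g × 0.936 = 224.55 g.
M(CH3OH) = 12.01 + 4(1.008) + 16.00 = 32.042 g/mol.
M(H2O) = 2(1.008) + 16.00 = 18.016 g/mol.
n(CH3OH) = 224.55 g / 32.042 g/mol = 7.0079 mol.
From the equation the CH3OH:H2O mole ratio is 2:4, so n(H2O) = 7.0079 × 4/2 = 14.016 mol.
Mass of H2O = 14.016 mol × 18.016 g/mol = 252.51 g.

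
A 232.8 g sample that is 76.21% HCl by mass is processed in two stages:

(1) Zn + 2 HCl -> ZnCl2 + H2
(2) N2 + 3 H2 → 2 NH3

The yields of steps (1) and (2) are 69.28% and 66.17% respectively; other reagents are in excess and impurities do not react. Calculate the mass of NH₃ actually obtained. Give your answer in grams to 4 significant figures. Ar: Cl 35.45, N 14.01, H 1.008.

Pure HCl = 232.8 × 0.7621 = 177.42 g.
M(HCl) = 1.008 + 35.45 = 36.458 g/mol.
M(NH3) = 14.01 + 3(1.008) = 17.034 g/mol.
n(HCl) = 177.42 / 36.458 = 4.8663 mol.
Step 1 (HCl:H2 = 2:1): theoretical n(H2) = 2.4332 mol; at 69.28% yield, n(H2) = 1.6857 mol.
Step 2 (H2:NH3 = 3:2): theoretical n(NH3) = 1.1238 mol, so theoretical mass = 1.1238 × 17.034 = 19.143 g.
At 66.17% yield, actual mass of NH3 = 19.143 × 0.6617 = 12.667 g.

12.67 g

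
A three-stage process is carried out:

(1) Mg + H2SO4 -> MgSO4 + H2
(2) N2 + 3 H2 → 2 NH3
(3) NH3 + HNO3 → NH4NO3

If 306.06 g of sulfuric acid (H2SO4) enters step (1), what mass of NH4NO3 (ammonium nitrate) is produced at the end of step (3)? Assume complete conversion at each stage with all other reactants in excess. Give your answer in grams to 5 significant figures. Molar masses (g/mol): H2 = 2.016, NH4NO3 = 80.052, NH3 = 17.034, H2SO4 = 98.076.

n(H2SO4) = 306.06 / 98.076 = 3.12064 mol.
Reaction (1): H2SO4→H2 ratio 1:1 ⇒ n(H2) = 3.12064 mol.
Reaction (2): H2→NH3 ratio 3:2 ⇒ n(NH3) = 2.08043 mol.
Reaction (3): NH3→NH4NO3 ratio 1:1 ⇒ n(NH4NO3) = 2.08043 mol.
Mass of NH4NO3 = 2.08043 × 80.052 = 166.542 g.

166.54 g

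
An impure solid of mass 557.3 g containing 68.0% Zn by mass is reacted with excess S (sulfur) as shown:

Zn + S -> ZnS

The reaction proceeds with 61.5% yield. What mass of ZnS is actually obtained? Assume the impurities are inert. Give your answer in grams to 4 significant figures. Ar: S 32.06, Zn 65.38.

347.3 g

Pure Zn available = 557.3 g × 0.680 = 378.96 g.
M(Zn) = 65.38 g/mol.
M(ZnS) = 65.38 + 32.06 = 97.44 g/mol.
n(Zn) = 378.96 g / 65.38 g/mol = 5.7963 mol.
From the equation the Zn:ZnS mole ratio is 1:1, so n(ZnS) = 5.7963 × 1/1 = 5.7963 mol.
Mass of ZnS = 5.7963 mol × 97.44 g/mol = 564.79 g.
Actual mass collected = 564.79 g × 0.615 = 347.35 g.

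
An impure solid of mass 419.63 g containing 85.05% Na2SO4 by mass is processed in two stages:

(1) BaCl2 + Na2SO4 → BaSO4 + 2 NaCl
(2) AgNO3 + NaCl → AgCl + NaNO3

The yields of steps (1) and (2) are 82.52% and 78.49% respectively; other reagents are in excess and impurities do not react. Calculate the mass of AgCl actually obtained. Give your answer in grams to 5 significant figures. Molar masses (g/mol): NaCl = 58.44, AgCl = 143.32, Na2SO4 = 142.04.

Pure Na2SO4 = 419.63 × 0.8505 = 356.895 g.
n(Na2SO4) = 356.895 / 142.04 = 2.51264 mol.
Step 1 (Na2SO4:NaCl = 1:2): theoretical n(NaCl) = 5.02528 mol; at 82.52% yield, n(NaCl) = 4.14686 mol.
Step 2 (NaCl:AgCl = 1:1): theoretical n(AgCl) = 4.14686 mol, so theoretical mass = 4.14686 × 143.32 = 594.328 g.
At 78.49% yield, actual mass of AgCl = 594.328 × 0.7849 = 466.488 g.

466.49 g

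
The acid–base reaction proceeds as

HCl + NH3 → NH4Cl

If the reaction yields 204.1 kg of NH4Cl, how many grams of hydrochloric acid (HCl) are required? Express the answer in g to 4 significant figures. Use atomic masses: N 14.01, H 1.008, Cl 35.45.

139100 g

M(NH4Cl) = 14.01 + 4(1.008) + 35.45 = 53.492 g/mol.
M(HCl) = 1.008 + 35.45 = 36.458 g/mol.
Convert: 204.1 kg = 204100 g.
n(NH4Cl) = 204100 g / 53.492 g/mol = 3815.5 mol.
From the equation the NH4Cl:HCl mole ratio is 1:1, so n(HCl) = 3815.5 × 1/1 = 3815.5 mol.
Mass of HCl = 3815.5 mol × 36.458 g/mol = 139110 g.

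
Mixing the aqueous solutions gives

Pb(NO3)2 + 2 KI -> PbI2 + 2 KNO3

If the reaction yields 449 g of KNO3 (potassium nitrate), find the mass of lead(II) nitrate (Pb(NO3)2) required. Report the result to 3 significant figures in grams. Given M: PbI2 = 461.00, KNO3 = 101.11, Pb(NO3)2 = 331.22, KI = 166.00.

735 g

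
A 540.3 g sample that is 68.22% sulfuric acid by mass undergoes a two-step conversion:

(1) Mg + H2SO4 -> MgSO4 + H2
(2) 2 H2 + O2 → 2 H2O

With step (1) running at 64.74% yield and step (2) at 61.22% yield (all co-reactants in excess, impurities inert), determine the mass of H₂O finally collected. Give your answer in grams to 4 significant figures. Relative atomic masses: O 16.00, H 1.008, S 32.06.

26.84 g

Pure H2SO4 = 540.3 × 0.6822 = 368.59 g.
M(H2SO4) = 2(1.008) + 32.06 + 4(16.00) = 98.076 g/mol.
M(H2O) = 2(1.008) + 16.00 = 18.016 g/mol.
n(H2SO4) = 368.59 / 98.076 = 3.7582 mol.
Step 1 (H2SO4:H2 = 1:1): theoretical n(H2) = 3.7582 mol; at 64.74% yield, n(H2) = 2.4331 mol.
Step 2 (H2:H2O = 2:2): theoretical n(H2O) = 2.4331 mol, so theoretical mass = 2.4331 × 18.016 = 43.834 g.
At 61.22% yield, actual mass of H2O = 43.834 × 0.6122 = 26.835 g.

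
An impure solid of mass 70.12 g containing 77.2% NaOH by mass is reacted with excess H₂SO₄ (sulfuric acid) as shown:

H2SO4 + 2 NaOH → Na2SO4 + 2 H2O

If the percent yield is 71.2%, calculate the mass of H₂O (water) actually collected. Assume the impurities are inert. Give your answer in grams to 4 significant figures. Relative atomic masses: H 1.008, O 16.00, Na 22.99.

Pure NaOH available = 70.12 g × 0.772 = 54.133 g.
M(NaOH) = 22.99 + 16.00 + 1.008 = 39.998 g/mol.
M(H2O) = 2(1.008) + 16.00 = 18.016 g/mol.
n(NaOH) = 54.133 g / 39.998 g/mol = 1.3534 mol.
From the equation the NaOH:H2O mole ratio is 2:2, so n(H2O) = 1.3534 × 2/2 = 1.3534 mol.
Mass of H2O = 1.3534 mol × 18.016 g/mol = 24.383 g.
Actual mass collected = 24.383 g × 0.712 = 17.360 g.

17.36 g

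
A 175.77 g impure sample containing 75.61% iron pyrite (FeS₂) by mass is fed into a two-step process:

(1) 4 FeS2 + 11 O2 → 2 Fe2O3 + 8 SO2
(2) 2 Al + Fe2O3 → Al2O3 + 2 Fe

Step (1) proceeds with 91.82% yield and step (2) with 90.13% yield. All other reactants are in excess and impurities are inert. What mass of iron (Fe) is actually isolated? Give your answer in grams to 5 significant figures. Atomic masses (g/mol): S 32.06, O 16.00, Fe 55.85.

51.201 g

Pure FeS2 = 175.77 × 0.7561 = 132.900 g.
M(FeS2) = 55.85 + 2(32.06) = 119.97 g/mol.
M(Fe) = 55.85 g/mol.
n(FeS2) = 132.900 / 119.97 = 1.10777 mol.
Step 1 (FeS2:Fe2O3 = 4:2): theoretical n(Fe2O3) = 0.553887 mol; at 91.82% yield, n(Fe2O3) = 0.508579 mol.
Step 2 (Fe2O3:Fe = 1:2): theoretical n(Fe) = 1.01716 mol, so theoretical mass = 1.01716 × 55.85 = 56.8083 g.
At 90.13% yield, actual mass of Fe = 56.8083 × 0.9013 = 51.2013 g.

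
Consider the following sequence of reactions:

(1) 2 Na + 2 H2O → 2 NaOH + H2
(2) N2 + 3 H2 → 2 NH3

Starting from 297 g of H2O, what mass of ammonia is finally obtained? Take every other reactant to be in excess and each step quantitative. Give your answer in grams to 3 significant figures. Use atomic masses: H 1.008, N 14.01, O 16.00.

93.6 g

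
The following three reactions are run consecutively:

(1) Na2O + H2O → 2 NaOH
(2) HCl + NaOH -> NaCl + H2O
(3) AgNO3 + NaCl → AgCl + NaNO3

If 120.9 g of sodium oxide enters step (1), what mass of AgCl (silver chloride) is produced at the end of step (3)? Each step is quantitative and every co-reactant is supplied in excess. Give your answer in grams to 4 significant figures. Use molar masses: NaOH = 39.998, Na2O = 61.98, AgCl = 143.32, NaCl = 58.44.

559.1 g

n(Na2O) = 120.9 / 61.98 = 1.9506 mol.
Reaction (1): Na2O→NaOH ratio 1:2 ⇒ n(NaOH) = 3.9013 mol.
Reaction (2): NaOH→NaCl ratio 1:1 ⇒ n(NaCl) = 3.9013 mol.
Reaction (3): NaCl→AgCl ratio 1:1 ⇒ n(AgCl) = 3.9013 mol.
Mass of AgCl = 3.9013 × 143.32 = 559.13 g.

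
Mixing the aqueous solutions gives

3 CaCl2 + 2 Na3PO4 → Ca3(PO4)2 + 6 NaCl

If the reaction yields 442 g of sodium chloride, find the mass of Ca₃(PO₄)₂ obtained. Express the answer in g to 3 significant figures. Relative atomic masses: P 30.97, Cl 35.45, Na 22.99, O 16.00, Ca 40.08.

391 g

M(NaCl) = 22.99 + 35.45 = 58.44 g/mol.
M(Ca3(PO4)2) = 3(40.08) + 2(30.97) + 8(16.00) = 310.18 g/mol.
n(NaCl) = 442.0 g / 58.44 g/mol = 7.563 mol.
From the equation the NaCl:Ca3(PO4)2 mole ratio is 6:1, so n(Ca3(PO4)2) = 7.563 × 1/6 = 1.261 mol.
Mass of Ca3(PO4)2 = 1.261 mol × 310.18 g/mol = 391.0 g.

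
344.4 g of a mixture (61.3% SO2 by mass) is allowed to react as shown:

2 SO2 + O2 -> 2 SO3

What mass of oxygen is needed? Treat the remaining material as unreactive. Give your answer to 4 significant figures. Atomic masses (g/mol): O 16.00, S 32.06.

52.73 g

Mass of pure SO2 = 344.4 g × 0.613 = 211.12 g.
M(SO2) = 32.06 + 2(16.00) = 64.06 g/mol.
M(O2) = 2(16.00) = 32.00 g/mol.
n(SO2) = 211.12 g / 64.06 g/mol = 3.2956 mol.
From the equation the SO2:O2 mole ratio is 2:1, so n(O2) = 3.2956 × 1/2 = 1.6478 mol.
Mass of O2 = 1.6478 mol × 32.00 g/mol = 52.730 g.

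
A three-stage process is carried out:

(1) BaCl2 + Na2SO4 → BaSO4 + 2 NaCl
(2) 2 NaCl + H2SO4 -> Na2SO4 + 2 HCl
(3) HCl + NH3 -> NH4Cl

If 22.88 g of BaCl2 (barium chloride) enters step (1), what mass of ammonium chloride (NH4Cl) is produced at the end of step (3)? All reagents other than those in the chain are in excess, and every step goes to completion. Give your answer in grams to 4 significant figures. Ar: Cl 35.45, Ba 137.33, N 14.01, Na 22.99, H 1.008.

M(BaCl2) = 137.33 + 2(35.45) = 208.23 g/mol.
M(NH4Cl) = 14.01 + 4(1.008) + 35.45 = 53.492 g/mol.
n(BaCl2) = 22.88 / 208.23 = 0.10988 mol.
Reaction (1): BaCl2→NaCl ratio 1:2 ⇒ n(NaCl) = 0.21976 mol.
Reaction (2): NaCl→HCl ratio 2:2 ⇒ n(HCl) = 0.21976 mol.
Reaction (3): HCl→NH4Cl ratio 1:1 ⇒ n(NH4Cl) = 0.21976 mol.
Mass of NH4Cl = 0.21976 × 53.492 = 11.755 g.

11.76 g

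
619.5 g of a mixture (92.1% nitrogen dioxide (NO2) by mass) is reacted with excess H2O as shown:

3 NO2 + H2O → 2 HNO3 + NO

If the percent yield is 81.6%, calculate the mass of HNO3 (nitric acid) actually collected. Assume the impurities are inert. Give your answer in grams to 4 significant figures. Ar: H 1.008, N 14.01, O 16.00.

Pure NO2 available = 619.5 g × 0.921 = 570.56 g.
M(NO2) = 14.01 + 2(16.00) = 46.01 g/mol.
M(HNO3) = 1.008 + 14.01 + 3(16.00) = 63.018 g/mol.
n(NO2) = 570.56 g / 46.01 g/mol = 12.401 mol.
From the equation the NO2:HNO3 mole ratio is 3:2, so n(HNO3) = 12.401 × 2/3 = 8.2672 mol.
Mass of HNO3 = 8.2672 mol × 63.018 g/mol = 520.98 g.
Actual mass collected = 520.98 g × 0.816 = 425.12 g.

425.1 g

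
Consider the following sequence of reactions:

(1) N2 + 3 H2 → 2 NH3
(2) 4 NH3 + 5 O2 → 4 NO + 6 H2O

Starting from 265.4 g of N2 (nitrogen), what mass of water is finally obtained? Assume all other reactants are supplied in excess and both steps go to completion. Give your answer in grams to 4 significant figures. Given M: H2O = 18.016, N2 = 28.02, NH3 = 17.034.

511.9 g

n(N2) = 265.40 / 28.02 = 9.4718 mol.
Step 1 gives a 1:2 ratio of N2 to NH3, so n(NH3) = 18.944 mol.
In step 2 the NH3:H2O ratio is 4:6, so n(H2O) = 28.415 mol.
Mass of H2O = 28.415 × 18.016 = 511.93 g.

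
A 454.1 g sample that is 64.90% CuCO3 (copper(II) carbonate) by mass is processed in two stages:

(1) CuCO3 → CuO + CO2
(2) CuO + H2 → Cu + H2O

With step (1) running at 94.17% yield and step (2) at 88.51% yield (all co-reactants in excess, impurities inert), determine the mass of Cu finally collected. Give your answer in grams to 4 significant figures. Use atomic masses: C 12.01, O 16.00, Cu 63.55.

126.3 g

Pure CuCO3 = 454.1 × 0.6490 = 294.71 g.
M(CuCO3) = 63.55 + 12.01 + 3(16.00) = 123.56 g/mol.
M(Cu) = 63.55 g/mol.
n(CuCO3) = 294.71 / 123.56 = 2.3852 mol.
Step 1 (CuCO3:CuO = 1:1): theoretical n(CuO) = 2.3852 mol; at 94.17% yield, n(CuO) = 2.2461 mol.
Step 2 (CuO:Cu = 1:1): theoretical n(Cu) = 2.2461 mol, so theoretical mass = 2.2461 × 63.55 = 142.74 g.
At 88.51% yield, actual mass of Cu = 142.74 × 0.8851 = 126.34 g.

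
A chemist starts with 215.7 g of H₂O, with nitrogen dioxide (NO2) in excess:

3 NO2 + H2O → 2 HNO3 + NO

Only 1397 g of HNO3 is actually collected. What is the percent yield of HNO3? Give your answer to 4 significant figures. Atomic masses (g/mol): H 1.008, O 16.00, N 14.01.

M(H2O) = 2(1.008) + 16.00 = 18.016 g/mol.
M(HNO3) = 1.008 + 14.01 + 3(16.00) = 63.018 g/mol.
n(H2O) = 215.70 g / 18.016 g/mol = 11.973 mol.
From the equation the H2O:HNO3 mole ratio is 1:2, so n(HNO3) = 11.973 × 2/1 = 23.945 mol.
Mass of HNO3 = 23.945 mol × 63.018 g/mol = 1509.0 g.
This is the theoretical yield. Percent yield = 1397 g / 1509.0 g × 100% = 92.578%.

92.58 %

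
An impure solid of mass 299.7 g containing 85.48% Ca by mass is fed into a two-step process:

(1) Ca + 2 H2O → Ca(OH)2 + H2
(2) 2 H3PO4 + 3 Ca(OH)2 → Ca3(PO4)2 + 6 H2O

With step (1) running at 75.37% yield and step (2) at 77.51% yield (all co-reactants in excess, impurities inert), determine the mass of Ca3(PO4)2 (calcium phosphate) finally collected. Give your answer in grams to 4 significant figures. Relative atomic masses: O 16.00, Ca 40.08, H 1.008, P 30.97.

Pure Ca = 299.7 × 0.8548 = 256.18 g.
M(Ca) = 40.08 g/mol.
M(Ca3(PO4)2) = 3(40.08) + 2(30.97) + 8(16.00) = 310.18 g/mol.
n(Ca) = 256.18 / 40.08 = 6.3918 mol.
Step 1 (Ca:Ca(OH)2 = 1:1): theoretical n(Ca(OH)2) = 6.3918 mol; at 75.37% yield, n(Ca(OH)2) = 4.8175 mol.
Step 2 (Ca(OH)2:Ca3(PO4)2 = 3:1): theoretical n(Ca3(PO4)2) = 1.6058 mol, so theoretical mass = 1.6058 × 310.18 = 498.10 g.
At 77.51% yield, actual mass of Ca3(PO4)2 = 498.10 × 0.7751 = 386.08 g.

386.1 g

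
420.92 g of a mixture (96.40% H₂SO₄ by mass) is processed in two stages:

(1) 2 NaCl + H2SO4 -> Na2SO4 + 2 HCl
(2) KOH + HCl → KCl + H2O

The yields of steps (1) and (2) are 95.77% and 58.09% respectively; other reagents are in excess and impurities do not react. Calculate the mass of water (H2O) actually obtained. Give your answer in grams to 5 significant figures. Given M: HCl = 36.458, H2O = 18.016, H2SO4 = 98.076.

82.934 g

Pure H2SO4 = 420.92 × 0.9640 = 405.767 g.
n(H2SO4) = 405.767 / 98.076 = 4.13727 mol.
Step 1 (H2SO4:HCl = 1:2): theoretical n(HCl) = 8.27454 mol; at 95.77% yield, n(HCl) = 7.92453 mol.
Step 2 (HCl:H2O = 1:1): theoretical n(H2O) = 7.92453 mol, so theoretical mass = 7.92453 × 18.016 = 142.768 g.
At 58.09% yield, actual mass of H2O = 142.768 × 0.5809 = 82.9341 g.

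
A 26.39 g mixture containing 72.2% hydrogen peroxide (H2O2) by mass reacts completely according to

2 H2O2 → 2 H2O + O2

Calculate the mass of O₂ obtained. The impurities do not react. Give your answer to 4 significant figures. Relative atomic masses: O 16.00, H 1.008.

8.962 g

Mass of pure H2O2 = 26.39 g × 0.722 = 19.054 g.
M(H2O2) = 2(1.008) + 2(16.00) = 34.016 g/mol.
M(O2) = 2(16.00) = 32.00 g/mol.
n(H2O2) = 19.054 g / 34.016 g/mol = 0.56014 mol.
From the equation the H2O2:O2 mole ratio is 2:1, so n(O2) = 0.56014 × 1/2 = 0.28007 mol.
Mass of O2 = 0.28007 mol × 32.00 g/mol = 8.9622 g.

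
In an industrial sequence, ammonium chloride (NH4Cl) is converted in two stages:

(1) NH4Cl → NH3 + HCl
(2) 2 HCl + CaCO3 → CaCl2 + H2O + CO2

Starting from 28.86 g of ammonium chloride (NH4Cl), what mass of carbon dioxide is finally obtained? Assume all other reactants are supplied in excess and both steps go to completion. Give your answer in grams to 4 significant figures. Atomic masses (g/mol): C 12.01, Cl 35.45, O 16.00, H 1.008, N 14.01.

11.87 g

M(NH4Cl) = 14.01 + 4(1.008) + 35.45 = 53.492 g/mol.
M(CO2) = 12.01 + 2(16.00) = 44.01 g/mol.
n(NH4Cl) = 28.860 / 53.492 = 0.53952 mol.
Step 1 gives a 1:1 ratio of NH4Cl to HCl, so n(HCl) = 0.53952 mol.
In step 2 the HCl:CO2 ratio is 2:1, so n(CO2) = 0.26976 mol.
Mass of CO2 = 0.26976 × 44.01 = 11.872 g.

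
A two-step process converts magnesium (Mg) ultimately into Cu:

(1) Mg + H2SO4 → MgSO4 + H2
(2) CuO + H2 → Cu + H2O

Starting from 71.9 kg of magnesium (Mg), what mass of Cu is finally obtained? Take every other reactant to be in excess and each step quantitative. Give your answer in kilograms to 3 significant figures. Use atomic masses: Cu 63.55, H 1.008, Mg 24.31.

188 kg

M(Mg) = 24.31 g/mol.
M(Cu) = 63.55 g/mol.
71.9 kg = 71900 g.
n(Mg) = 71900 / 24.31 = 2958 mol.
Step 1 gives a 1:1 ratio of Mg to H2, so n(H2) = 2958 mol.
In step 2 the H2:Cu ratio is 1:1, so n(Cu) = 2958 mol.
Mass of Cu = 2958 × 63.55 = 188000 g = 188 kg.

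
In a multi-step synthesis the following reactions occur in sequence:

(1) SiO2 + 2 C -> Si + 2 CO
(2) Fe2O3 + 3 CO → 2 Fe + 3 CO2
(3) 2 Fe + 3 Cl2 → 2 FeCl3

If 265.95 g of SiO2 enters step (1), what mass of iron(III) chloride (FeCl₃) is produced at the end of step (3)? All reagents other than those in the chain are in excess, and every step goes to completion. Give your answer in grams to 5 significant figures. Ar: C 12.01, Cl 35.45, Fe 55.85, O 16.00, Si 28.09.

957.17 g

M(SiO2) = 28.09 + 2(16.00) = 60.09 g/mol.
M(FeCl3) = 55.85 + 3(35.45) = 162.20 g/mol.
n(SiO2) = 265.95 / 60.09 = 4.42586 mol.
Reaction (1): SiO2→CO ratio 1:2 ⇒ n(CO) = 8.85172 mol.
Reaction (2): CO→Fe ratio 3:2 ⇒ n(Fe) = 5.90115 mol.
Reaction (3): Fe→FeCl3 ratio 2:2 ⇒ n(FeCl3) = 5.90115 mol.
Mass of FeCl3 = 5.90115 × 162.20 = 957.166 g.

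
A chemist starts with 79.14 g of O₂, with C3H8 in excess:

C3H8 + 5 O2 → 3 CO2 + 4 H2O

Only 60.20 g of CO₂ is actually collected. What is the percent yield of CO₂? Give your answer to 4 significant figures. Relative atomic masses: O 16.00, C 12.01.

M(O2) = 2(16.00) = 32.00 g/mol.
M(CO2) = 12.01 + 2(16.00) = 44.01 g/mol.
n(O2) = 79.140 g / 32.00 g/mol = 2.4731 mol.
From the equation the O2:CO2 mole ratio is 5:3, so n(CO2) = 2.4731 × 3/5 = 1.4839 mol.
Mass of CO2 = 1.4839 mol × 44.01 g/mol = 65.305 g.
This is the theoretical yield. Percent yield = 60.20 g / 65.305 g × 100% = 92.182%.

92.18 %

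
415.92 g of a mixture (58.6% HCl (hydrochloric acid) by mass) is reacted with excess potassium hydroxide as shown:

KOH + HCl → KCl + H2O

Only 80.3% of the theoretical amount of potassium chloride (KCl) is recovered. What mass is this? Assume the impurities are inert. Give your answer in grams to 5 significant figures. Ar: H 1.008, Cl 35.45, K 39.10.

Pure HCl available = 415.92 g × 0.586 = 243.729 g.
M(HCl) = 1.008 + 35.45 = 36.458 g/mol.
M(KCl) = 39.10 + 35.45 = 74.55 g/mol.
n(HCl) = 243.729 g / 36.458 g/mol = 6.68520 mol.
From the equation the HCl:KCl mole ratio is 1:1, so n(KCl) = 6.68520 × 1/1 = 6.68520 mol.
Mass of KCl = 6.68520 mol × 74.55 g/mol = 498.382 g.
Actual mass collected = 498.382 g × 0.803 = 400.201 g.

400.20 g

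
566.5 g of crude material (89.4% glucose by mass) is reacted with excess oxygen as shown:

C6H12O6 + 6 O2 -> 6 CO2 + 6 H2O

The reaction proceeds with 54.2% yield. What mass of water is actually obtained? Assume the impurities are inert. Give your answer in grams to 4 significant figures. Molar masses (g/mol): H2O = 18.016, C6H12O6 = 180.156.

Pure C6H12O6 available = 566.5 g × 0.894 = 506.45 g.
n(C6H12O6) = 506.45 g / 180.156 g/mol = 2.8112 mol.
From the equation the C6H12O6:H2O mole ratio is 1:6, so n(H2O) = 2.8112 × 6/1 = 16.867 mol.
Mass of H2O = 16.867 mol × 18.016 g/mol = 303.88 g.
Actual mass collected = 303.88 g × 0.542 = 164.70 g.

164.7 g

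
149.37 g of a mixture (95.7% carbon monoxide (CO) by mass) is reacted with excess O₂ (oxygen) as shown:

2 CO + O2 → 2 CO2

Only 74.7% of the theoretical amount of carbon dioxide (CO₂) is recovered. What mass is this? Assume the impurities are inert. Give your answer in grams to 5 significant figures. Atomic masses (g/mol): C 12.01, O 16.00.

167.78 g

Pure CO available = 149.37 g × 0.957 = 142.947 g.
M(CO) = 12.01 + 16.00 = 28.01 g/mol.
M(CO2) = 12.01 + 2(16.00) = 44.01 g/mol.
n(CO) = 142.947 g / 28.01 g/mol = 5.10343 mol.
From the equation the CO:CO2 mole ratio is 2:2, so n(CO2) = 5.10343 × 2/2 = 5.10343 mol.
Mass of CO2 = 5.10343 mol × 44.01 g/mol = 224.602 g.
Actual mass collected = 224.602 g × 0.747 = 167.778 g.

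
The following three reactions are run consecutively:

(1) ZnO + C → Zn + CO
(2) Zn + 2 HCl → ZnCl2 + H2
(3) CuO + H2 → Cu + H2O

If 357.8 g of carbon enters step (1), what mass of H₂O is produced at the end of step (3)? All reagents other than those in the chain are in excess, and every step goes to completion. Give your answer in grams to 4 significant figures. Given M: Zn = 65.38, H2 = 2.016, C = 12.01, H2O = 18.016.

536.7 g

n(C) = 357.8 / 12.01 = 29.792 mol.
Reaction (1): C→Zn ratio 1:1 ⇒ n(Zn) = 29.792 mol.
Reaction (2): Zn→H2 ratio 1:1 ⇒ n(H2) = 29.792 mol.
Reaction (3): H2→H2O ratio 1:1 ⇒ n(H2O) = 29.792 mol.
Mass of H2O = 29.792 × 18.016 = 536.73 g.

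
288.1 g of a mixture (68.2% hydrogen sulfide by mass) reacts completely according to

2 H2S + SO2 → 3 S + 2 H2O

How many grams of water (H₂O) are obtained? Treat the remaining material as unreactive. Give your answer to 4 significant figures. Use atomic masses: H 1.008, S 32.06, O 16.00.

103.9 g

Mass of pure H2S = 288.1 g × 0.682 = 196.48 g.
M(H2S) = 2(1.008) + 32.06 = 34.076 g/mol.
M(H2O) = 2(1.008) + 16.00 = 18.016 g/mol.
n(H2S) = 196.48 g / 34.076 g/mol = 5.7661 mol.
From the equation the H2S:H2O mole ratio is 2:2, so n(H2O) = 5.7661 × 2/2 = 5.7661 mol.
Mass of H2O = 5.7661 mol × 18.016 g/mol = 103.88 g.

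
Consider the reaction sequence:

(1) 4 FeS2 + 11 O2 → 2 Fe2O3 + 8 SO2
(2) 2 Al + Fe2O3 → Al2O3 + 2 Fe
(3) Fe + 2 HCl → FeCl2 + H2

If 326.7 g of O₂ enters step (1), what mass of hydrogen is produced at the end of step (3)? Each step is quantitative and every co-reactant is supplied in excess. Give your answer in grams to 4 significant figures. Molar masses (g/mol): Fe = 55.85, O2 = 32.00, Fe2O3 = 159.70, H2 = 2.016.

7.484 g

n(O2) = 326.7 / 32.00 = 10.209 mol.
Reaction (1): O2→Fe2O3 ratio 11:2 ⇒ n(Fe2O3) = 1.8562 mol.
Reaction (2): Fe2O3→Fe ratio 1:2 ⇒ n(Fe) = 3.7125 mol.
Reaction (3): Fe→H2 ratio 1:1 ⇒ n(H2) = 3.7125 mol.
Mass of H2 = 3.7125 × 2.016 = 7.4844 g.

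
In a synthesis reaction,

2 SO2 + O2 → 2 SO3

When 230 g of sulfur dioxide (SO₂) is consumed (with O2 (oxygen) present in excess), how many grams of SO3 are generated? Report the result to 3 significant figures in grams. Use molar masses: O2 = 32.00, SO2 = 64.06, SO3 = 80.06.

n(SO2) = 230.0 g / 64.06 g/mol = 3.590 mol.
From the equation the SO2:SO3 mole ratio is 2:2, so n(SO3) = 3.590 × 2/2 = 3.590 mol.
Mass of SO3 = 3.590 mol × 80.06 g/mol = 287.4 g.

287 g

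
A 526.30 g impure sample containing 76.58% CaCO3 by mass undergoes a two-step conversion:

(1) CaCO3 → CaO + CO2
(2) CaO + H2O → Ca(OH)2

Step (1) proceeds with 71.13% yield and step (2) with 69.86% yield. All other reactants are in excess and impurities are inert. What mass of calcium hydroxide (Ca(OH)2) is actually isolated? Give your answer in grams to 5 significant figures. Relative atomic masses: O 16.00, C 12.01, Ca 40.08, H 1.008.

Pure CaCO3 = 526.30 × 0.7658 = 403.041 g.
M(CaCO3) = 40.08 + 12.01 + 3(16.00) = 100.09 g/mol.
M(Ca(OH)2) = 40.08 + 2(16.00) + 2(1.008) = 74.096 g/mol.
n(CaCO3) = 403.041 / 100.09 = 4.02678 mol.
Step 1 (CaCO3:CaO = 1:1): theoretical n(CaO) = 4.02678 mol; at 71.13% yield, n(CaO) = 2.86425 mol.
Step 2 (CaO:Ca(OH)2 = 1:1): theoretical n(Ca(OH)2) = 2.86425 mol, so theoretical mass = 2.86425 × 74.096 = 212.229 g.
At 69.86% yield, actual mass of Ca(OH)2 = 212.229 × 0.6986 = 148.263 g.

148.26 g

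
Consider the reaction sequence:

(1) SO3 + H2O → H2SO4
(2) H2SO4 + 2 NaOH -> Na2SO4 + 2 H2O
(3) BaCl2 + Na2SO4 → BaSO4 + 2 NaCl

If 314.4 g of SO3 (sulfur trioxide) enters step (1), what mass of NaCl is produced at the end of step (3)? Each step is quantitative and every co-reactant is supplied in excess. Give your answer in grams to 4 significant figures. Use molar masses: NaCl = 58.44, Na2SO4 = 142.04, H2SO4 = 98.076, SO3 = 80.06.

n(SO3) = 314.4 / 80.06 = 3.9271 mol.
Reaction (1): SO3→H2SO4 ratio 1:1 ⇒ n(H2SO4) = 3.9271 mol.
Reaction (2): H2SO4→Na2SO4 ratio 1:1 ⇒ n(Na2SO4) = 3.9271 mol.
Reaction (3): Na2SO4→NaCl ratio 1:2 ⇒ n(NaCl) = 7.8541 mol.
Mass of NaCl = 7.8541 × 58.44 = 458.99 g.

459.0 g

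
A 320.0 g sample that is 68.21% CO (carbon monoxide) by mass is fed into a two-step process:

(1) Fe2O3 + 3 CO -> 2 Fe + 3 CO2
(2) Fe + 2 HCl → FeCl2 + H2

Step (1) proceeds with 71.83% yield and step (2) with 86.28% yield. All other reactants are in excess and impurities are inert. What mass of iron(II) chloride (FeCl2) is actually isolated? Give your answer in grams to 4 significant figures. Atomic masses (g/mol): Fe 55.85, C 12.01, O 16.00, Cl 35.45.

408.1 g

Pure CO = 320.0 × 0.6821 = 218.27 g.
M(CO) = 12.01 + 16.00 = 28.01 g/mol.
M(FeCl2) = 55.85 + 2(35.45) = 126.75 g/mol.
n(CO) = 218.27 / 28.01 = 7.7926 mol.
Step 1 (CO:Fe = 3:2): theoretical n(Fe) = 5.1951 mol; at 71.83% yield, n(Fe) = 3.7316 mol.
Step 2 (Fe:FeCl2 = 1:1): theoretical n(FeCl2) = 3.7316 mol, so theoretical mass = 3.7316 × 126.75 = 472.99 g.
At 86.28% yield, actual mass of FeCl2 = 472.99 × 0.8628 = 408.09 g.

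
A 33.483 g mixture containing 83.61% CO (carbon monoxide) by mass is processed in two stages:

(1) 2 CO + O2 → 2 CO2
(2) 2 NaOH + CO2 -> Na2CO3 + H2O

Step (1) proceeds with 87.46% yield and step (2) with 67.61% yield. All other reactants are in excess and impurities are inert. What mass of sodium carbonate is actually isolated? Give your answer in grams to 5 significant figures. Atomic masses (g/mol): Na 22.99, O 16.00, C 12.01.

Pure CO = 33.483 × 0.8361 = 27.9951 g.
M(CO) = 12.01 + 16.00 = 28.01 g/mol.
M(Na2CO3) = 2(22.99) + 12.01 + 3(16.00) = 105.99 g/mol.
n(CO) = 27.9951 / 28.01 = 0.999469 mol.
Step 1 (CO:CO2 = 2:2): theoretical n(CO2) = 0.999469 mol; at 87.46% yield, n(CO2) = 0.874136 mol.
Step 2 (CO2:Na2CO3 = 1:1): theoretical n(Na2CO3) = 0.874136 mol, so theoretical mass = 0.874136 × 105.99 = 92.6497 g.
At 67.61% yield, actual mass of Na2CO3 = 92.6497 × 0.6761 = 62.6404 g.

62.640 g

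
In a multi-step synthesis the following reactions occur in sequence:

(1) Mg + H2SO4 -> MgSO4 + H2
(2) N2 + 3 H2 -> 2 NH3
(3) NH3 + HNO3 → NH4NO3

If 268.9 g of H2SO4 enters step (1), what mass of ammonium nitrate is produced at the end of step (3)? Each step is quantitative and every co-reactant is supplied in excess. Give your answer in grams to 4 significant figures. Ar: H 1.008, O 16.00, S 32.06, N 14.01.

146.3 g

M(H2SO4) = 2(1.008) + 32.06 + 4(16.00) = 98.076 g/mol.
M(NH4NO3) = 2(14.01) + 4(1.008) + 3(16.00) = 80.052 g/mol.
n(H2SO4) = 268.9 / 98.076 = 2.7418 mol.
Reaction (1): H2SO4→H2 ratio 1:1 ⇒ n(H2) = 2.7418 mol.
Reaction (2): H2→NH3 ratio 3:2 ⇒ n(NH3) = 1.8278 mol.
Reaction (3): NH3→NH4NO3 ratio 1:1 ⇒ n(NH4NO3) = 1.8278 mol.
Mass of NH4NO3 = 1.8278 × 80.052 = 146.32 g.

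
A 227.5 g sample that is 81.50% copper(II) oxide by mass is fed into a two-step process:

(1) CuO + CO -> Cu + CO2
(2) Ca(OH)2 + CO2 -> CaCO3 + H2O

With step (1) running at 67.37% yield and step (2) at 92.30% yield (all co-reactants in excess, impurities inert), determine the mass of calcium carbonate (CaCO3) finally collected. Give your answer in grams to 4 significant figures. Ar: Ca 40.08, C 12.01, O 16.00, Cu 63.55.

Pure CuO = 227.5 × 0.8150 = 185.41 g.
M(CuO) = 63.55 + 16.00 = 79.55 g/mol.
M(CaCO3) = 40.08 + 12.01 + 3(16.00) = 100.09 g/mol.
n(CuO) = 185.41 / 79.55 = 2.3308 mol.
Step 1 (CuO:CO2 = 1:1): theoretical n(CO2) = 2.3308 mol; at 67.37% yield, n(CO2) = 1.5702 mol.
Step 2 (CO2:CaCO3 = 1:1): theoretical n(CaCO3) = 1.5702 mol, so theoretical mass = 1.5702 × 100.09 = 157.17 g.
At 92.30% yield, actual mass of CaCO3 = 157.17 × 0.9230 = 145.06 g.

145.1 g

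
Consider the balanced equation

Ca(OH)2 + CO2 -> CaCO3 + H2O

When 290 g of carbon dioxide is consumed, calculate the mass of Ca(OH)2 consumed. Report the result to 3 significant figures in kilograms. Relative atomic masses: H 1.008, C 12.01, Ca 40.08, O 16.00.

0.488 kg

M(CO2) = 12.01 + 2(16.00) = 44.01 g/mol.
M(Ca(OH)2) = 40.08 + 2(16.00) + 2(1.008) = 74.096 g/mol.
n(CO2) = 290.0 g / 44.01 g/mol = 6.589 mol.
From the equation the CO2:Ca(OH)2 mole ratio is 1:1, so n(Ca(OH)2) = 6.589 × 1/1 = 6.589 mol.
Mass of Ca(OH)2 = 6.589 mol × 74.096 g/mol = 488.2 g.
Converting to kg: 488.2 g = 0.488 kg.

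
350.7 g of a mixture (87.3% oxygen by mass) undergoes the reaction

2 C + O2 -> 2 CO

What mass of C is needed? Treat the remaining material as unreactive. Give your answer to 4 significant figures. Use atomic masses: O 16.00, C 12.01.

229.8 g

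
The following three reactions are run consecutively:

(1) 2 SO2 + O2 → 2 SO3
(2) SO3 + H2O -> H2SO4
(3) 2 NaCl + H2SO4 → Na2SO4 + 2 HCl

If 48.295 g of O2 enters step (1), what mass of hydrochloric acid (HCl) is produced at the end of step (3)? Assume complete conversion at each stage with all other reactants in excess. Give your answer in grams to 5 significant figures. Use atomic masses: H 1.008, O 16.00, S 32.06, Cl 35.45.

220.09 g

M(O2) = 2(16.00) = 32.00 g/mol.
M(HCl) = 1.008 + 35.45 = 36.458 g/mol.
n(O2) = 48.295 / 32.00 = 1.50922 mol.
Reaction (1): O2→SO3 ratio 1:2 ⇒ n(SO3) = 3.01844 mol.
Reaction (2): SO3→H2SO4 ratio 1:1 ⇒ n(H2SO4) = 3.01844 mol.
Reaction (3): H2SO4→HCl ratio 1:2 ⇒ n(HCl) = 6.03688 mol.
Mass of HCl = 6.03688 × 36.458 = 220.092 g.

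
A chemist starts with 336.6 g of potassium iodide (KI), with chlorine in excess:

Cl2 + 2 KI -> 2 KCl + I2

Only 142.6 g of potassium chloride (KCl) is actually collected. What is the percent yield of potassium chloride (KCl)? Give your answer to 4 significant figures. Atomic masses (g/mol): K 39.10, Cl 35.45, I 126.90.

M(KI) = 39.10 + 126.90 = 166.00 g/mol.
M(KCl) = 39.10 + 35.45 = 74.55 g/mol.
n(KI) = 336.60 g / 166.00 g/mol = 2.0277 mol.
From the equation the KI:KCl mole ratio is 2:2, so n(KCl) = 2.0277 × 2/2 = 2.0277 mol.
Mass of KCl = 2.0277 mol × 74.55 g/mol = 151.17 g.
This is the theoretical yield. Percent yield = 142.6 g / 151.17 g × 100% = 94.333%.

94.33 %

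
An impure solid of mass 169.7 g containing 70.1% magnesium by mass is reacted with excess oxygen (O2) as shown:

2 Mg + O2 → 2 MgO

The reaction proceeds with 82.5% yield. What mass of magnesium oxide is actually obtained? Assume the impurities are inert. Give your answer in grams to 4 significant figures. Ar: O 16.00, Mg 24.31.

162.7 g

Pure Mg available = 169.7 g × 0.701 = 118.96 g.
M(Mg) = 24.31 g/mol.
M(MgO) = 24.31 + 16.00 = 40.31 g/mol.
n(Mg) = 118.96 g / 24.31 g/mol = 4.8934 mol.
From the equation the Mg:MgO mole ratio is 2:2, so n(MgO) = 4.8934 × 2/2 = 4.8934 mol.
Mass of MgO = 4.8934 mol × 40.31 g/mol = 197.25 g.
Actual mass collected = 197.25 g × 0.825 = 162.74 g.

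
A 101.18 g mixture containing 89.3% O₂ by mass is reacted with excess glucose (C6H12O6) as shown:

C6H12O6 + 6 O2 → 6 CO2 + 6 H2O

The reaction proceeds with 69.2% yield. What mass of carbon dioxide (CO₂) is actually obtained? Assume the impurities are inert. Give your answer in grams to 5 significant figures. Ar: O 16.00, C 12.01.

Pure O2 available = 101.18 g × 0.893 = 90.3537 g.
M(O2) = 2(16.00) = 32.00 g/mol.
M(CO2) = 12.01 + 2(16.00) = 44.01 g/mol.
n(O2) = 90.3537 g / 32.00 g/mol = 2.82355 mol.
From the equation the O2:CO2 mole ratio is 6:6, so n(CO2) = 2.82355 × 6/6 = 2.82355 mol.
Mass of CO2 = 2.82355 mol × 44.01 g/mol = 124.265 g.
Actual mass collected = 124.265 g × 0.692 = 85.9911 g.

85.991 g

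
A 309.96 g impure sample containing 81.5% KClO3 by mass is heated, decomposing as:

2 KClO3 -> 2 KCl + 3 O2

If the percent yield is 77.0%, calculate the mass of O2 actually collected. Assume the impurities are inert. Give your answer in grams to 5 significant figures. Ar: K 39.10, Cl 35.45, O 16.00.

Pure KClO3 available = 309.96 g × 0.815 = 252.617 g.
M(KClO3) = 39.10 + 35.45 + 3(16.00) = 122.55 g/mol.
M(O2) = 2(16.00) = 32.00 g/mol.
n(KClO3) = 252.617 g / 122.55 g/mol = 2.06134 mol.
From the equation the KClO3:O2 mole ratio is 2:3, so n(O2) = 2.06134 × 3/2 = 3.09201 mol.
Mass of O2 = 3.09201 mol × 32.00 g/mol = 98.9444 g.
Actual mass collected = 98.9444 g × 0.770 = 76.1872 g.

76.187 g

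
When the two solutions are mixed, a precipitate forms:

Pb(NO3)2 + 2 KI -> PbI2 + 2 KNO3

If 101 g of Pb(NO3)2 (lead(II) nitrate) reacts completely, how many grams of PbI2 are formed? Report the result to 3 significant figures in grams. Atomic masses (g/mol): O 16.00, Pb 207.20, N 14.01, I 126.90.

M(Pb(NO3)2) = 207.20 + 2(14.01) + 6(16.00) = 331.22 g/mol.
M(PbI2) = 207.20 + 2(126.90) = 461.00 g/mol.
n(Pb(NO3)2) = 101.0 g / 331.22 g/mol = 0.3049 mol.
From the equation the Pb(NO3)2:PbI2 mole ratio is 1:1, so n(PbI2) = 0.3049 × 1/1 = 0.3049 mol.
Mass of PbI2 = 0.3049 mol × 461.00 g/mol = 140.6 g.

141 g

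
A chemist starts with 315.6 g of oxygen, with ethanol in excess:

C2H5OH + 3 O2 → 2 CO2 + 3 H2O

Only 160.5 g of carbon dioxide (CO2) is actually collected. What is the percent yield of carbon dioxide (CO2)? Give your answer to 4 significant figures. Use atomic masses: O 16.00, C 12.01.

M(O2) = 2(16.00) = 32.00 g/mol.
M(CO2) = 12.01 + 2(16.00) = 44.01 g/mol.
n(O2) = 315.60 g / 32.00 g/mol = 9.8625 mol.
From the equation the O2:CO2 mole ratio is 3:2, so n(CO2) = 9.8625 × 2/3 = 6.5750 mol.
Mass of CO2 = 6.5750 mol × 44.01 g/mol = 289.37 g.
This is the theoretical yield. Percent yield = 160.5 g / 289.37 g × 100% = 55.466%.

55.47 %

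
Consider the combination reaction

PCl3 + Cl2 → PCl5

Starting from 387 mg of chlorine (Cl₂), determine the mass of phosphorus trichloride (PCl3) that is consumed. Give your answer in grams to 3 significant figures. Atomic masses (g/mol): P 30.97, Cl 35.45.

0.750 g

M(Cl2) = 2(35.45) = 70.90 g/mol.
M(PCl3) = 30.97 + 3(35.45) = 137.32 g/mol.
Convert: 387 mg = 0.3870 g.
n(Cl2) = 0.3870 g / 70.90 g/mol = 0.005458 mol.
From the equation the Cl2:PCl3 mole ratio is 1:1, so n(PCl3) = 0.005458 × 1/1 = 0.005458 mol.
Mass of PCl3 = 0.005458 mol × 137.32 g/mol = 0.7495 g.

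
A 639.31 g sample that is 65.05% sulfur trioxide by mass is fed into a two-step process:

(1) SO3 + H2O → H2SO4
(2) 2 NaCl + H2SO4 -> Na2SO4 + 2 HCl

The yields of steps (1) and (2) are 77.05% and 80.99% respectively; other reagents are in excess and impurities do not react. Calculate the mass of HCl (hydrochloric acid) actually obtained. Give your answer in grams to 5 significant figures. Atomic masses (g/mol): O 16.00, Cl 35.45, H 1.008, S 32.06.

236.36 g

Pure SO3 = 639.31 × 0.6505 = 415.871 g.
M(SO3) = 32.06 + 3(16.00) = 80.06 g/mol.
M(HCl) = 1.008 + 35.45 = 36.458 g/mol.
n(SO3) = 415.871 / 80.06 = 5.19449 mol.
Step 1 (SO3:H2SO4 = 1:1): theoretical n(H2SO4) = 5.19449 mol; at 77.05% yield, n(H2SO4) = 4.00236 mol.
Step 2 (H2SO4:HCl = 1:2): theoretical n(HCl) = 8.00471 mol, so theoretical mass = 8.00471 × 36.458 = 291.836 g.
At 80.99% yield, actual mass of HCl = 291.836 × 0.8099 = 236.358 g.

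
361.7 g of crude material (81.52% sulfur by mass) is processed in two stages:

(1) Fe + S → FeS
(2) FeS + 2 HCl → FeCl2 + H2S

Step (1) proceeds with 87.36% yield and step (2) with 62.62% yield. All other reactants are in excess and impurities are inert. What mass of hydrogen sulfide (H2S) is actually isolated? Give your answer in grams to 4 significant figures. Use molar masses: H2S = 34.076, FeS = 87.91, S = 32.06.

Pure S = 361.7 × 0.8152 = 294.86 g.
n(S) = 294.86 / 32.06 = 9.1971 mol.
Step 1 (S:FeS = 1:1): theoretical n(FeS) = 9.1971 mol; at 87.36% yield, n(FeS) = 8.0346 mol.
Step 2 (FeS:H2S = 1:1): theoretical n(H2S) = 8.0346 mol, so theoretical mass = 8.0346 × 34.076 = 273.79 g.
At 62.62% yield, actual mass of H2S = 273.79 × 0.6262 = 171.44 g.

171.4 g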